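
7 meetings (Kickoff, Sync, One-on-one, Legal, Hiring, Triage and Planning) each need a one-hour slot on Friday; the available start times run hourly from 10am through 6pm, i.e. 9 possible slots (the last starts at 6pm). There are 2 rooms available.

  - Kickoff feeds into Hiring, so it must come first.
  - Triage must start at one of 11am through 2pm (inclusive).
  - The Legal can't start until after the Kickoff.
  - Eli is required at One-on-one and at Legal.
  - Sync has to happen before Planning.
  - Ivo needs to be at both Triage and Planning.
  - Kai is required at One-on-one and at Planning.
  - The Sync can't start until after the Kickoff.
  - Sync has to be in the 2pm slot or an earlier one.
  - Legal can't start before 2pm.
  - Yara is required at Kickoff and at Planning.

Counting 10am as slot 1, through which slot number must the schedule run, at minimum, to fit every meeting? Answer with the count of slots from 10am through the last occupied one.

5

The precedence chain requires at least 3 distinct slots.
With at most 2 per slot and 7 meetings, at least 4 slots are needed.
Legal can't be placed before 2pm — that is slot 5 counting from 10am — so the schedule must run through at least 5 slots.
5 works (last occupied slot: 2pm): for example Legal in 2pm, Sync in 11am, Planning in 12pm, One-on-one in 10am, Triage in 11am, Kickoff in 10am, Hiring in 12pm.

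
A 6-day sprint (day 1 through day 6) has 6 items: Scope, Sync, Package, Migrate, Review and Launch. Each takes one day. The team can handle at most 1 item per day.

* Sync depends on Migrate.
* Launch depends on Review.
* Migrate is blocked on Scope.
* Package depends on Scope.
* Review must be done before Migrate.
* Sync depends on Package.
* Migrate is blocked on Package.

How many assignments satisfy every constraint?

12

Splitting on Scope: it can be day 1 (7), day 2 (4), day 3 (1). Listing each branch's schedules as (Sync, Package, Migrate, Review, Launch) by day number:
Scope=day 1: (5,2,4,3,6) (5,3,4,2,6) (6,2,4,3,5) (6,2,5,3,4) (6,3,4,2,5) (6,3,5,2,4) (6,4,5,2,3) — 7.
Scope=day 2: (5,3,4,1,6) (6,3,4,1,5) (6,3,5,1,4) (6,4,5,1,3) — 4.
Scope=day 3: (6,4,5,1,2) — 1.
Summing: 7 + 4 + 1 = 12.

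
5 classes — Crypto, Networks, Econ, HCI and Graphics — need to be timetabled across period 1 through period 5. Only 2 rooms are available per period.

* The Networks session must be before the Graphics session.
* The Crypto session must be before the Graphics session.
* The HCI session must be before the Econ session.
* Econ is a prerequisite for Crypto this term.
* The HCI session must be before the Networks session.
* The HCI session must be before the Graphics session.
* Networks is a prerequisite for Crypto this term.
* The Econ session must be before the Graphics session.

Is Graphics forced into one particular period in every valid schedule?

Graphics can be period 4 (e.g. Crypto=period 3, HCI=period 1, Networks=period 2, Econ=period 2, Graphics=period 4) or period 5 (e.g. Econ=period 2; Graphics=period 5; Crypto=period 3; Networks=period 2; HCI=period 1).

No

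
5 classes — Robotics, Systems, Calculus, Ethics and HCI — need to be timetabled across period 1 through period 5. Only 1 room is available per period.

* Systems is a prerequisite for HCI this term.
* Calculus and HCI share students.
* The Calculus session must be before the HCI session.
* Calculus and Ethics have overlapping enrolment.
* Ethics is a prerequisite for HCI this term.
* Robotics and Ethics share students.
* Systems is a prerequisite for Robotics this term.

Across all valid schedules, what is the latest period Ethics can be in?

period 4

Downstream work caps Ethics at period 4.
Ethics at period 4 is achievable: Robotics=period 2, Calculus=period 3, HCI=period 5, Systems=period 1, Ethics=period 4.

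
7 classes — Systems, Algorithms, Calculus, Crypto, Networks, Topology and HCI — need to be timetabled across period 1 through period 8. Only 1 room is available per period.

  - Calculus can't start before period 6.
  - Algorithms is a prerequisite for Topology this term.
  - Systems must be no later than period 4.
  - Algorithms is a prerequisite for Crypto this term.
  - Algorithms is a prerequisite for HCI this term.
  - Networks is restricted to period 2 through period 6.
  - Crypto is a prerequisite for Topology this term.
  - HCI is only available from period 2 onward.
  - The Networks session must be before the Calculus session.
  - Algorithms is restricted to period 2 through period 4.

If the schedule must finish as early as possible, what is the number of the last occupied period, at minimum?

The precedence chain requires at least 3 distinct periods.
With at most 1 per period and 7 classes, at least 7 periods are needed.
Calculus can't be placed before period 6, so the schedule must run through at least period 6.
7 works (last occupied period: period 7): for example Systems -> period 1, Networks -> period 3, Calculus -> period 6, Algorithms -> period 2, Topology -> period 7, Crypto -> period 5, HCI -> period 4.

period 7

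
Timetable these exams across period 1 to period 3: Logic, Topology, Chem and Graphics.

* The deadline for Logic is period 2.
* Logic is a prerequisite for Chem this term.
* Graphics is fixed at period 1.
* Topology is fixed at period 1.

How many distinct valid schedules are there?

3

Enumerating: Chem=period 2; Topology=period 1; Logic=period 1; Graphics=period 1 | Logic in period 1; Graphics in period 1; Chem in period 3; Topology in period 1 | Topology=period 1; Graphics=period 1; Logic=period 2; Chem=period 3.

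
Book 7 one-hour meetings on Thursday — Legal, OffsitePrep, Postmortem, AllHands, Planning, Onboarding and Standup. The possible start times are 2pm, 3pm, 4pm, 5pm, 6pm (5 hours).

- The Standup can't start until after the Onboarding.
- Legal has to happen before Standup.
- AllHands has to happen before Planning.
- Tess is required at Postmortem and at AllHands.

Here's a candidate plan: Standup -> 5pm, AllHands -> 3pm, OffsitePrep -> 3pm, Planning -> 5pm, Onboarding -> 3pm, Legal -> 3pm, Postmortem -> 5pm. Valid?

The Standup can't start until after the Onboarding — holds.
AllHands has to happen before Planning — holds.
Tess is required at Postmortem and at AllHands — holds.
Legal has to happen before Standup — holds.

Valid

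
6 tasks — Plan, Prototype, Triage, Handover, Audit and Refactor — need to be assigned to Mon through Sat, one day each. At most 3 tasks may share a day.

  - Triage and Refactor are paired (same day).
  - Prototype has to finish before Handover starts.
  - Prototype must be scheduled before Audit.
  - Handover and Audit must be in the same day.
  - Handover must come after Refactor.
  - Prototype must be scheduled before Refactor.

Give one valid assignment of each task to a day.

Prototype -> Mon, Audit -> Wed, Triage -> Tue, Refactor -> Tue, Plan -> Mon, Handover -> Wed

Checking: Refactor(Tue) before Handover(Wed); Prototype(Mon) before Handover(Wed); Prototype(Mon) before Audit(Wed); Prototype(Mon) before Refactor(Tue); Handover = Audit = Wed; Triage = Refactor = Tue; max 2 per day (cap 3).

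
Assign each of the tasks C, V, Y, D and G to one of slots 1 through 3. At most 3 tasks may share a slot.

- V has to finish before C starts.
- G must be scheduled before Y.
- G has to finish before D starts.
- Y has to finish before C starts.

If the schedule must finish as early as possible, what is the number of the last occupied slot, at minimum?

slot 3

The precedence chain requires at least 3 distinct slots.
With at most 3 per slot and 5 tasks, at least 2 slots are needed.
3 works (last occupied slot: 3): for example Y=2; V=1; D=2; C=3; G=1.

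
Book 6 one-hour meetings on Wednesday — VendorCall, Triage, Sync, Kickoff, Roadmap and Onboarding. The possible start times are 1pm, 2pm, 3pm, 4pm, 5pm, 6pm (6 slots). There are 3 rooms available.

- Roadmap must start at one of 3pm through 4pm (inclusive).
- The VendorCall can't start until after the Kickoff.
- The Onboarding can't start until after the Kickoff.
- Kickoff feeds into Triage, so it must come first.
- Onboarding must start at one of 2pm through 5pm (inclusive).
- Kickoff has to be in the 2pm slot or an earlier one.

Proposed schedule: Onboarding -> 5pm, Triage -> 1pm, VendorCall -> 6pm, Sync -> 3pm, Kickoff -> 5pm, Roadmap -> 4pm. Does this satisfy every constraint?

No — it violates: Kickoff feeds into Triage, so it must come first

There are 3 rooms available — holds.
Onboarding must start at one of 2pm through 5pm (inclusive) — holds.
The VendorCall can't start until after the Kickoff — holds.
Kickoff feeds into Triage, so it must come first — violated.
Kickoff has to be in the 2pm slot or an earlier one — violated.
The Onboarding can't start until after the Kickoff — violated.
Roadmap must start at one of 3pm through 4pm (inclusive) — holds.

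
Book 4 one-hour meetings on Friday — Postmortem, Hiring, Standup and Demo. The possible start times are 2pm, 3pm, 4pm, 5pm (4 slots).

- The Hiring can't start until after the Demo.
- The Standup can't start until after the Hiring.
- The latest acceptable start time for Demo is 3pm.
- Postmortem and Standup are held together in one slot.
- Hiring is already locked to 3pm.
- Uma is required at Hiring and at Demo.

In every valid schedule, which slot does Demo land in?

2pm

Demo's window is 2pm–3pm.
Hiring is fixed at 3pm, and Demo can't share a slot with Hiring.
So Demo must be 2pm.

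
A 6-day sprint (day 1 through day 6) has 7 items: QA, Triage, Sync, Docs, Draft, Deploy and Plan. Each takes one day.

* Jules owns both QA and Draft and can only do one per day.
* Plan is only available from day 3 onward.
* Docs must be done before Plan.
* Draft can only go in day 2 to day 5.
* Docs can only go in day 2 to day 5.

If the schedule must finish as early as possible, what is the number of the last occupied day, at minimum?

day 3

The precedence chain requires at least 2 distinct days.
Plan can't be placed before day 3, so the schedule must run through at least day 3.
3 works (last occupied day: day 3): for example Triage -> day 1; Deploy -> day 1; Plan -> day 3; Docs -> day 2; Draft -> day 2; QA -> day 1; Sync -> day 1.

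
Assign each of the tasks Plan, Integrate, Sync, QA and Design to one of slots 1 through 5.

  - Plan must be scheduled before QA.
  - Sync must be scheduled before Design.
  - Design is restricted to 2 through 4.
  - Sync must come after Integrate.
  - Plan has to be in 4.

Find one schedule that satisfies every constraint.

Integrate -> 1; Plan -> 4; Sync -> 2; QA -> 5; Design -> 3

Checking: Sync(2) before Design(3); Plan(4) before QA(5); Integrate(1) before Sync(2); Design=3 in [2,4]; Plan=4 in [4,4].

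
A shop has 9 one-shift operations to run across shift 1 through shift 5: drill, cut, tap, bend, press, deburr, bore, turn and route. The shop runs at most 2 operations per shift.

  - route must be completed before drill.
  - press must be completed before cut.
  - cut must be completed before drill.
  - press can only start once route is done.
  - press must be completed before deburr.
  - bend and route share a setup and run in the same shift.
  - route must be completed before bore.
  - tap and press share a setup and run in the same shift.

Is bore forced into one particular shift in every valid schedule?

bore can be shift 2 (e.g. bend in shift 1, bore in shift 2, tap in shift 3, cut in shift 4, deburr in shift 4, press in shift 3, route in shift 1, turn in shift 2, drill in shift 5) or shift 3 (e.g. route=shift 1, cut=shift 3, press=shift 2, tap=shift 2, drill=shift 4, deburr=shift 4, turn=shift 5, bend=shift 1, bore=shift 3).

No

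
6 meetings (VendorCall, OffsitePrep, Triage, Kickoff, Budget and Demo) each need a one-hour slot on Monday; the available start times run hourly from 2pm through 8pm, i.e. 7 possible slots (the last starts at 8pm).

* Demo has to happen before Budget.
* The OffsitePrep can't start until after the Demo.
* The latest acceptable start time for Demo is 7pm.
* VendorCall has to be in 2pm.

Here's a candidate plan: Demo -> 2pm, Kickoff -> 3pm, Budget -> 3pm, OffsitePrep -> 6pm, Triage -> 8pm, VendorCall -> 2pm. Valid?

Demo has to happen before Budget — holds.
The OffsitePrep can't start until after the Demo — holds.
VendorCall has to be in 2pm — holds.
The latest acceptable start time for Demo is 7pm — holds.

Yes, all constraints hold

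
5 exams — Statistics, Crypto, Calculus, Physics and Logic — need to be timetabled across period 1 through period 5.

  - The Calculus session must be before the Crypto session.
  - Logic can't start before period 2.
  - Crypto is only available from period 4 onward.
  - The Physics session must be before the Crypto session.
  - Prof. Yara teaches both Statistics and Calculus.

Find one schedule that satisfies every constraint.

Calculus -> period 1, Physics -> period 1, Crypto -> period 4, Logic -> period 2, Statistics -> period 2

Checking: Physics(period 1) before Crypto(period 4); Calculus(period 1) before Crypto(period 4); Statistics(period 2) != Calculus(period 1); Logic=period 2 in [period 2,period 5]; Crypto=period 4 in [period 4,period 5].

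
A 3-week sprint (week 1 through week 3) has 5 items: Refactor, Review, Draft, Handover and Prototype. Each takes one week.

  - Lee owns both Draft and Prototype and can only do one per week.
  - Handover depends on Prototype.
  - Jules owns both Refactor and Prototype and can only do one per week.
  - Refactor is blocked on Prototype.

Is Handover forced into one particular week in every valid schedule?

Handover can be week 2 (e.g. Draft -> week 2, Refactor -> week 2, Handover -> week 2, Prototype -> week 1, Review -> week 1) or week 3 (e.g. Refactor in week 2; Handover in week 3; Draft in week 2; Prototype in week 1; Review in week 1).

No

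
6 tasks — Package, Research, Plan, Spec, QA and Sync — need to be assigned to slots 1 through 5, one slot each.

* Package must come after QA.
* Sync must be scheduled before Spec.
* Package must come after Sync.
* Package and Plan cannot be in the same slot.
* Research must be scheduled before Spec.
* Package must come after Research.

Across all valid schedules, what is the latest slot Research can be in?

Downstream work caps Research at 4.
Research at 4 is achievable: Package -> 5, Sync -> 1, Plan -> 1, Research -> 4, Spec -> 5, QA -> 1.

4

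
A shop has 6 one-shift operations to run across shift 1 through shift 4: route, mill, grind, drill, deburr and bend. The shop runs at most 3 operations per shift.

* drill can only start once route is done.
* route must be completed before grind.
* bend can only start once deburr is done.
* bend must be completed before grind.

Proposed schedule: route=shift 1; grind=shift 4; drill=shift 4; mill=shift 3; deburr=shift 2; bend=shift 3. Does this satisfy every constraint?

The shop runs at most 3 operations per shift — holds.
drill can only start once route is done — holds.
bend must be completed before grind — holds.
bend can only start once deburr is done — holds.
route must be completed before grind — holds.

Yes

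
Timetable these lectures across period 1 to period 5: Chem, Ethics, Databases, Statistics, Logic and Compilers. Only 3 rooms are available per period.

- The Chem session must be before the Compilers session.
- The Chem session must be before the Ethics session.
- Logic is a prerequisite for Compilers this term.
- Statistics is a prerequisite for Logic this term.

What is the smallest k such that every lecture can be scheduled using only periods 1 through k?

3 periods

The precedence chain requires at least 3 distinct periods.
With at most 3 per period and 6 lectures, at least 2 periods are needed.
3 works (last occupied period: period 3): for example Ethics -> period 2; Logic -> period 2; Statistics -> period 1; Compilers -> period 3; Chem -> period 1; Databases -> period 1.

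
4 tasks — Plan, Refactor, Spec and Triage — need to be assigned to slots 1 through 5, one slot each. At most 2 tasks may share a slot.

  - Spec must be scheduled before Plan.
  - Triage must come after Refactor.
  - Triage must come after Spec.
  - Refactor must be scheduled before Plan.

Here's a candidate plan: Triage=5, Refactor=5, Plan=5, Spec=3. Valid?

Triage must come after Spec — holds.
Refactor must be scheduled before Plan — violated.
Spec must be scheduled before Plan — holds.
Triage must come after Refactor — violated.
At most 2 tasks may share a slot — violated.

No. At most 2 tasks may share a slot is not satisfied.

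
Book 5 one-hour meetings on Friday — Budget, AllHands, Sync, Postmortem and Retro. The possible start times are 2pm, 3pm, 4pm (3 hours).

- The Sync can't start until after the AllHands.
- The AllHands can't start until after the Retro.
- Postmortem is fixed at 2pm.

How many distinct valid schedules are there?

3

Enumerating: AllHands=3pm; Postmortem=2pm; Retro=2pm; Sync=4pm; Budget=2pm | Sync in 4pm; AllHands in 3pm; Budget in 3pm; Postmortem in 2pm; Retro in 2pm | Postmortem -> 2pm, AllHands -> 3pm, Retro -> 2pm, Budget -> 4pm, Sync -> 4pm.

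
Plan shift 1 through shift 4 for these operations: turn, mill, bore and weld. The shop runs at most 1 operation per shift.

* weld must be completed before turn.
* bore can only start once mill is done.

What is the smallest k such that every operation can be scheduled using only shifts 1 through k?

4

The precedence chain requires at least 2 distinct shifts.
With at most 1 per shift and 4 operations, at least 4 shifts are needed.
4 works (last occupied shift: shift 4): for example weld -> shift 1; mill -> shift 3; turn -> shift 2; bore -> shift 4.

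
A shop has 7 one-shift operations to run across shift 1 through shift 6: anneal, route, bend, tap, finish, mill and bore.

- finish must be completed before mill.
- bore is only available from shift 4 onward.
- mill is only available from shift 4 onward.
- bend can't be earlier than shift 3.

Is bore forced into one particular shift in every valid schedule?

No

bore can be shift 4 (e.g. route in shift 1; finish in shift 1; anneal in shift 1; bore in shift 4; mill in shift 4; tap in shift 1; bend in shift 3) or shift 5 (e.g. route -> shift 1; tap -> shift 1; bore -> shift 5; anneal -> shift 1; mill -> shift 4; bend -> shift 3; finish -> shift 1).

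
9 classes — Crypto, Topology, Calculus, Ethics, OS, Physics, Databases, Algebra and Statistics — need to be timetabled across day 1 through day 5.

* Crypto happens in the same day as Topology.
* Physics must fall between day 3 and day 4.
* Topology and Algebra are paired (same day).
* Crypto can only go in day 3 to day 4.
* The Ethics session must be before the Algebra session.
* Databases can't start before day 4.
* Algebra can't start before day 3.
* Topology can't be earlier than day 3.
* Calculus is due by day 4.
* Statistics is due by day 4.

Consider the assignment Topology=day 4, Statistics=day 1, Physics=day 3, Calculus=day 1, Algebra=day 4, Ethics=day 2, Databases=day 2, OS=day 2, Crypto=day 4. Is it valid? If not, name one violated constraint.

Crypto happens in the same day as Topology — holds.
Physics must fall between day 3 and day 4 — holds.
Algebra can't start before day 3 — holds.
Calculus is due by day 4 — holds.
The Ethics session must be before the Algebra session — holds.
Topology can't be earlier than day 3 — holds.
Crypto can only go in day 3 to day 4 — holds.
Statistics is due by day 4 — holds.
Databases can't start before day 4 — violated.
Topology and Algebra are paired (same day) — holds.

No — it violates: Databases can't start before day 4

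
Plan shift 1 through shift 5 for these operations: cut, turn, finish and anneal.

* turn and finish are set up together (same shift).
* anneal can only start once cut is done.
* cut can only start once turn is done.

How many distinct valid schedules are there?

10

Splitting on cut: it can be shift 2 (3), shift 3 (4), shift 4 (3). Listing each branch's schedules as (turn, finish, anneal) by shift number:
cut=shift 2: (1,1,3) (1,1,4) (1,1,5) — 3.
cut=shift 3: (1,1,4) (1,1,5) (2,2,4) (2,2,5) — 4.
cut=shift 4: (1,1,5) (2,2,5) (3,3,5) — 3.
Summing: 3 + 4 + 3 = 10.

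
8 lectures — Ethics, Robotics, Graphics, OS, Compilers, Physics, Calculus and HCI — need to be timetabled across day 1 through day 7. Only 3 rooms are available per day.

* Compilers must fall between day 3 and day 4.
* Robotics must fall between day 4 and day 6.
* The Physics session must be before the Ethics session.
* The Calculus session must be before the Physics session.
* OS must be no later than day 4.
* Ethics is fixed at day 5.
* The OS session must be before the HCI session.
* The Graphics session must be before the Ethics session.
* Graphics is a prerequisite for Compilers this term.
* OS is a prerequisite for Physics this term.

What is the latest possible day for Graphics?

day 3

Downstream work caps Graphics at day 3.
Graphics at day 3 is achievable: Robotics=day 4, Calculus=day 1, HCI=day 2, Compilers=day 4, Physics=day 2, Ethics=day 5, OS=day 1, Graphics=day 3.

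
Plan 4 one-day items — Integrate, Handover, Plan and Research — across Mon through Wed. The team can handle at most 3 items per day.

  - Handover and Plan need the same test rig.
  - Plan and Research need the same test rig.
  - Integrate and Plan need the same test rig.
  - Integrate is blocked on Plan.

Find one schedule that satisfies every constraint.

Integrate in Tue, Handover in Tue, Plan in Mon, Research in Tue

Checking: Plan(Mon) before Integrate(Tue); Integrate(Tue) != Plan(Mon); Plan(Mon) != Research(Tue); Handover(Tue) != Plan(Mon); max 3 per day (cap 3).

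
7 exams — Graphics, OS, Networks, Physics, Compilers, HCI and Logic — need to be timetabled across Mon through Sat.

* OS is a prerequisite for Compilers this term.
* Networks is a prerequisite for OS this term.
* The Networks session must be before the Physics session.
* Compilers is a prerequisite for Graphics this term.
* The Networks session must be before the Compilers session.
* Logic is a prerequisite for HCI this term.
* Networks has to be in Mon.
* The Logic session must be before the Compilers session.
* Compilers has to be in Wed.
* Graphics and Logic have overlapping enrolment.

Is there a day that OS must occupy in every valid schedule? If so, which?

Tue

Networks is fixed at Mon and must come before OS, so OS is at least Tue.
Compilers is fixed at Wed and must come after OS, so OS is at most Tue.
So OS must be Tue.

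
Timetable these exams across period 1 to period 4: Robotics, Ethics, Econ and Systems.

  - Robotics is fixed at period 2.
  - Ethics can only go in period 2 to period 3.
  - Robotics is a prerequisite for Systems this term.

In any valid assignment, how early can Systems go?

Precedence pushes Systems to at least period 3.
Systems at period 3 is achievable: Robotics=period 2; Econ=period 1; Ethics=period 2; Systems=period 3.

period 3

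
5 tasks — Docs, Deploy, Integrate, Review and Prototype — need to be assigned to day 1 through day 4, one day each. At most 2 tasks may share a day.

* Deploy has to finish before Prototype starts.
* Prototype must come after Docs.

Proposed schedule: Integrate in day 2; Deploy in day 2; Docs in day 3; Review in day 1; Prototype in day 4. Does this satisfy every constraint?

At most 2 tasks may share a day — holds.
Prototype must come after Docs — holds.
Deploy has to finish before Prototype starts — holds.

Valid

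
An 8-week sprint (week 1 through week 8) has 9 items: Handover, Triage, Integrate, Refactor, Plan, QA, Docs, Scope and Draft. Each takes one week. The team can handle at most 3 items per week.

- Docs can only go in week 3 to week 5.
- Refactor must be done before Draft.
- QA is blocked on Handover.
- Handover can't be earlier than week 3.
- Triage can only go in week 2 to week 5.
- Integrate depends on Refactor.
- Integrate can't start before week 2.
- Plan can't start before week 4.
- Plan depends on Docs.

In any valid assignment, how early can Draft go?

Precedence pushes Draft to at least week 2.
Draft at week 2 is achievable: Scope in week 1, Integrate in week 2, Docs in week 3, QA in week 4, Triage in week 2, Handover in week 3, Draft in week 2, Refactor in week 1, Plan in week 4.

week 2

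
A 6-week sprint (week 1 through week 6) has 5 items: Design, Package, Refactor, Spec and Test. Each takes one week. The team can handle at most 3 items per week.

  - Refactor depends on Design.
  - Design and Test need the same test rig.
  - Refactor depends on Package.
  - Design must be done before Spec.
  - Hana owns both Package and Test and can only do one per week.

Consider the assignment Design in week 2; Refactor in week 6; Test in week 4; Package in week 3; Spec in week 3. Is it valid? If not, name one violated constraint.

Yes

Design must be done before Spec — holds.
Refactor depends on Design — holds.
Hana owns both Package and Test and can only do one per week — holds.
The team can handle at most 3 items per week — holds.
Design and Test need the same test rig — holds.
Refactor depends on Package — holds.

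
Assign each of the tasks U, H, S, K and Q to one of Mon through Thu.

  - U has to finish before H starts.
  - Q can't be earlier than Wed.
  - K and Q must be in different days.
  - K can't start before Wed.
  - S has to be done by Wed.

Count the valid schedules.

Splitting on U: it can be Mon (18), Tue (12), Wed (6). Listing each branch's schedules as (H, S, K, Q):
U=Mon: (Tue,Mon,Wed,Thu) (Tue,Mon,Thu,Wed) (Tue,Tue,Wed,Thu) (Tue,Tue,Thu,Wed) (Tue,Wed,Wed,Thu) (Tue,Wed,Thu,Wed) (Wed,Mon,Wed,Thu) (Wed,Mon,Thu,Wed) (Wed,Tue,Wed,Thu) (Wed,Tue,Thu,Wed) (Wed,Wed,Wed,Thu) (Wed,Wed,Thu,Wed) (Thu,Mon,Wed,Thu) (Thu,Mon,Thu,Wed) (Thu,Tue,Wed,Thu) (Thu,Tue,Thu,Wed) (Thu,Wed,Wed,Thu) (Thu,Wed,Thu,Wed) — 18.
U=Tue: (Wed,Mon,Wed,Thu) (Wed,Mon,Thu,Wed) (Wed,Tue,Wed,Thu) (Wed,Tue,Thu,Wed) (Wed,Wed,Wed,Thu) (Wed,Wed,Thu,Wed) (Thu,Mon,Wed,Thu) (Thu,Mon,Thu,Wed) (Thu,Tue,Wed,Thu) (Thu,Tue,Thu,Wed) (Thu,Wed,Wed,Thu) (Thu,Wed,Thu,Wed) — 12.
U=Wed: (Thu,Mon,Wed,Thu) (Thu,Mon,Thu,Wed) (Thu,Tue,Wed,Thu) (Thu,Tue,Thu,Wed) (Thu,Wed,Wed,Thu) (Thu,Wed,Thu,Wed) — 6.
Summing: 18 + 12 + 6 = 36.

36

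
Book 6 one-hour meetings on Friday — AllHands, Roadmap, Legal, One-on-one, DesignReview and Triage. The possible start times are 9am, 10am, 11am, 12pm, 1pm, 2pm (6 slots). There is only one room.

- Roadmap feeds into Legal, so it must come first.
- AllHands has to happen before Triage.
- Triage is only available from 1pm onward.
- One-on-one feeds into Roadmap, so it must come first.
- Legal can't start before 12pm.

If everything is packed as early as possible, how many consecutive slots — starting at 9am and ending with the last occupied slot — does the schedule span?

6

The precedence chain requires at least 3 distinct slots.
With at most 1 per slot and 6 meetings, at least 6 slots are needed.
Triage can't be placed before 1pm — that is slot 5 counting from 9am — so the schedule must run through at least 5 slots.
6 works (last occupied slot: 2pm): for example One-on-one in 9am, Triage in 1pm, AllHands in 11am, Legal in 12pm, DesignReview in 2pm, Roadmap in 10am.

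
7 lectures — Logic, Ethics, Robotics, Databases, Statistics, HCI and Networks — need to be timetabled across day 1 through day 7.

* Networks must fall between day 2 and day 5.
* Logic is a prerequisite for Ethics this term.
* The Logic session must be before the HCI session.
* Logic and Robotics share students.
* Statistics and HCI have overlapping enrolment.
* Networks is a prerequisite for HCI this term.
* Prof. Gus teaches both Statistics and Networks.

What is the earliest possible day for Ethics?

Precedence pushes Ethics to at least day 2.
Ethics at day 2 is achievable: Statistics=day 1, Ethics=day 2, Robotics=day 2, Databases=day 1, Logic=day 1, HCI=day 3, Networks=day 2.

day 2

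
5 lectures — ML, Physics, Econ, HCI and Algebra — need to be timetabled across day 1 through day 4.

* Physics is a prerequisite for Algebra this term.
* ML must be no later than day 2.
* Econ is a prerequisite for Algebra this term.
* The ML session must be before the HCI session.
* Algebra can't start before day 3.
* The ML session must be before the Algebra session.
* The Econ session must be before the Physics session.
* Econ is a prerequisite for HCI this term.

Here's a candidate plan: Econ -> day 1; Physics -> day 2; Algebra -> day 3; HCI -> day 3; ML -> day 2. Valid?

Valid

Physics is a prerequisite for Algebra this term — holds.
ML must be no later than day 2 — holds.
The ML session must be before the Algebra session — holds.
Econ is a prerequisite for HCI this term — holds.
The Econ session must be before the Physics session — holds.
Econ is a prerequisite for Algebra this term — holds.
The ML session must be before the HCI session — holds.
Algebra can't start before day 3 — holds.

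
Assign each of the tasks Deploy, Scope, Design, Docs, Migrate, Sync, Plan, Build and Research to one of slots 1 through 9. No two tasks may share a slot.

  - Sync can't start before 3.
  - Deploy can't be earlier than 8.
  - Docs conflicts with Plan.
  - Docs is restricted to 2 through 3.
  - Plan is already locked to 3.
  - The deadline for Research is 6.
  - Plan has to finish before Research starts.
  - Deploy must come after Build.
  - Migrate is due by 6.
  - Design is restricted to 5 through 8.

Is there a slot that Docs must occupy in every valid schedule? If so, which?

Docs's window is 2–3.
Plan is fixed at 3, and Docs can't share a slot with Plan.
So Docs must be 2.

2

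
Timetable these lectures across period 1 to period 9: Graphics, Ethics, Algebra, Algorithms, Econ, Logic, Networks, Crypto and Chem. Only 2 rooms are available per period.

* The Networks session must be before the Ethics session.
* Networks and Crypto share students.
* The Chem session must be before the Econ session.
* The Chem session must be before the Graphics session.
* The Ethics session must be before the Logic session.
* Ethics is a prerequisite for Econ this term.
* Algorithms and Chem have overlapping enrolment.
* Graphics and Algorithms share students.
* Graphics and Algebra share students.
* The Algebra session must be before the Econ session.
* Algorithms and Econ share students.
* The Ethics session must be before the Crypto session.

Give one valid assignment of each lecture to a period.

Ethics=period 2, Algorithms=period 5, Econ=period 3, Graphics=period 3, Networks=period 1, Chem=period 1, Crypto=period 4, Logic=period 4, Algebra=period 2

Checking: Networks(period 1) before Ethics(period 2); Ethics(period 2) before Econ(period 3); Chem(period 1) before Graphics(period 3); Ethics(period 2) before Crypto(period 4); Chem(period 1) before Econ(period 3); Ethics(period 2) before Logic(period 4); Algebra(period 2) before Econ(period 3); Graphics(period 3) != Algorithms(period 5); Algorithms(period 5) != Chem(period 1); Algorithms(period 5) != Econ(period 3); Graphics(period 3) != Algebra(period 2); Networks(period 1) != Crypto(period 4); max 2 per period (cap 2).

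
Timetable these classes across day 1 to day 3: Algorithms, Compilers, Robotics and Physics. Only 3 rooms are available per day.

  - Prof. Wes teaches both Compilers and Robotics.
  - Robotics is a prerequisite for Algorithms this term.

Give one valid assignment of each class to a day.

Compilers -> day 2; Physics -> day 1; Robotics -> day 1; Algorithms -> day 2

Checking: Robotics(day 1) before Algorithms(day 2); Compilers(day 2) != Robotics(day 1); max 2 per day (cap 3).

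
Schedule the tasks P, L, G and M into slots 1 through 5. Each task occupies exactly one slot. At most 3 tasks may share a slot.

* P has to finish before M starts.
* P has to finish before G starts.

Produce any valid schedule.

P=1, L=1, M=2, G=2

Checking: P(1) before G(2); P(1) before M(2); max 2 per slot (cap 3).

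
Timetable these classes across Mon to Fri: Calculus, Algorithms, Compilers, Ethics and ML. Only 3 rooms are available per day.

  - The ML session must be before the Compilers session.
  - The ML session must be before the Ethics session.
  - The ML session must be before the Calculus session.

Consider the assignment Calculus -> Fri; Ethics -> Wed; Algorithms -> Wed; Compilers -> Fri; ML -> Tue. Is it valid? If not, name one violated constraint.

Valid

The ML session must be before the Ethics session — holds.
The ML session must be before the Compilers session — holds.
The ML session must be before the Calculus session — holds.
Only 3 rooms are available per day — holds.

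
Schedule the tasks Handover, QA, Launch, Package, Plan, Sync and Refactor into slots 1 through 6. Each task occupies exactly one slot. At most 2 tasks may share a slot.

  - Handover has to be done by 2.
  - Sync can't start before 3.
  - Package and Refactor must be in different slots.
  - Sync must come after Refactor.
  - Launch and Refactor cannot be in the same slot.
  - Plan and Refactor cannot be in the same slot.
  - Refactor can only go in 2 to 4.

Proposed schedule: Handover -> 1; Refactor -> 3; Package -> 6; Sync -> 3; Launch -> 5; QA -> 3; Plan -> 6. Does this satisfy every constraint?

No — it violates: At most 2 tasks may share a slot

Handover has to be done by 2 — holds.
Plan and Refactor cannot be in the same slot — holds.
Launch and Refactor cannot be in the same slot — holds.
Package and Refactor must be in different slots — holds.
Sync can't start before 3 — holds.
At most 2 tasks may share a slot — violated.
Refactor can only go in 2 to 4 — holds.
Sync must come after Refactor — violated.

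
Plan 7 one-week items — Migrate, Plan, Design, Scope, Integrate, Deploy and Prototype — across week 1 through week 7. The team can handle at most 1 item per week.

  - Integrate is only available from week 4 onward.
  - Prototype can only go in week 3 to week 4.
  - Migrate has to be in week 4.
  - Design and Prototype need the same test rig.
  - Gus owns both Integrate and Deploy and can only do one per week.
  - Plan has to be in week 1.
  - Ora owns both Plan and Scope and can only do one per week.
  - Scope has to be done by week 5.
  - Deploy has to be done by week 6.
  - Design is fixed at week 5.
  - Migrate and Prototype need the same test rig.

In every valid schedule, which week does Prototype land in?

week 3

Prototype's window is week 3–week 4.
Migrate is fixed at week 4, and Prototype can't share a week with Migrate.
So Prototype must be week 3.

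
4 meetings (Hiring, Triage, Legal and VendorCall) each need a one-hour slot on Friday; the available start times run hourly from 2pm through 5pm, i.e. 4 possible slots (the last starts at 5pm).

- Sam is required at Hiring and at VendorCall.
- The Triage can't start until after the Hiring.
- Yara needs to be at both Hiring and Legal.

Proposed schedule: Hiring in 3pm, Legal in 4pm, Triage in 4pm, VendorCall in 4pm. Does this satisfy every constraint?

Yes, all constraints hold

Yara needs to be at both Hiring and Legal — holds.
The Triage can't start until after the Hiring — holds.
Sam is required at Hiring and at VendorCall — holds.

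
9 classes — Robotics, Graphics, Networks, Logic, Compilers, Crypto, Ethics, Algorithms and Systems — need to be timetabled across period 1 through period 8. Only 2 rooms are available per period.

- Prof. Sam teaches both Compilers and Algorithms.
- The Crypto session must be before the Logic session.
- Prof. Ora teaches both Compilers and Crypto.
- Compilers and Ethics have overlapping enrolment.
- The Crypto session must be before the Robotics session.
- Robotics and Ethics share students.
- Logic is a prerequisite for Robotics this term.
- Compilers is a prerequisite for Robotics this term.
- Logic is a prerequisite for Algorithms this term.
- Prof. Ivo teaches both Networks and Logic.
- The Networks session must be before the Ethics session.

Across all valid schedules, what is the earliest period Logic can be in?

period 2

Precedence pushes Logic to at least period 2; downstream work caps Logic at period 7.
Logic at period 2 is achievable: Logic -> period 2; Compilers -> period 2; Ethics -> period 4; Graphics -> period 4; Crypto -> period 1; Robotics -> period 3; Algorithms -> period 3; Systems -> period 5; Networks -> period 1.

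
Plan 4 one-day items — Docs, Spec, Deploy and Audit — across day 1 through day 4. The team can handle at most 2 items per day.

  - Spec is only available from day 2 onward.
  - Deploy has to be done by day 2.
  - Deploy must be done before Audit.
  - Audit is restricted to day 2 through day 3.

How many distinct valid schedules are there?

32

Splitting on Docs: it can be day 1 (9), day 2 (7), day 3 (7), day 4 (9). Listing each branch's schedules as (Spec, Deploy, Audit) by day number:
Docs=day 1: (2,1,2) (2,1,3) (2,2,3) (3,1,2) (3,1,3) (3,2,3) (4,1,2) (4,1,3) (4,2,3) — 9.
Docs=day 2: (2,1,3) (3,1,2) (3,1,3) (3,2,3) (4,1,2) (4,1,3) (4,2,3) — 7.
Docs=day 3: (2,1,2) (2,1,3) (2,2,3) (3,1,2) (4,1,2) (4,1,3) (4,2,3) — 7.
Docs=day 4: (2,1,2) (2,1,3) (2,2,3) (3,1,2) (3,1,3) (3,2,3) (4,1,2) (4,1,3) (4,2,3) — 9.
Summing: 9 + 7 + 7 + 9 = 32.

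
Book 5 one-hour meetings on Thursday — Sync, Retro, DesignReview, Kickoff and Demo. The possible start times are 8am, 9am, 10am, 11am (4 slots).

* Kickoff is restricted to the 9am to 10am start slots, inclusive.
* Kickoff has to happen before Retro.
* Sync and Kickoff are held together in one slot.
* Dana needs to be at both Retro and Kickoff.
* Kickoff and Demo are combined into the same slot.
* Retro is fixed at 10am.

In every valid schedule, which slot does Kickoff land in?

9am

Kickoff's window is 9am–10am.
Retro is fixed at 10am, and Kickoff can't share a slot with Retro.
So Kickoff must be 9am.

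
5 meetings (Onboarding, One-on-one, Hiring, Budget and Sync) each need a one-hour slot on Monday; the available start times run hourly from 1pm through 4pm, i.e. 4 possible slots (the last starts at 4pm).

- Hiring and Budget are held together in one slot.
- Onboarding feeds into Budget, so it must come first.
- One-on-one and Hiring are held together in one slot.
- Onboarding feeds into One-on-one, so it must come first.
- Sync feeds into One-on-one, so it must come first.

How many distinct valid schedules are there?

Splitting on Onboarding: it can be 1pm (6), 2pm (5), 3pm (3). Listing each branch's schedules as (One-on-one, Hiring, Budget, Sync):
Onboarding=1pm: (2pm,2pm,2pm,1pm) (3pm,3pm,3pm,1pm) (3pm,3pm,3pm,2pm) (4pm,4pm,4pm,1pm) (4pm,4pm,4pm,2pm) (4pm,4pm,4pm,3pm) — 6.
Onboarding=2pm: (3pm,3pm,3pm,1pm) (3pm,3pm,3pm,2pm) (4pm,4pm,4pm,1pm) (4pm,4pm,4pm,2pm) (4pm,4pm,4pm,3pm) — 5.
Onboarding=3pm: (4pm,4pm,4pm,1pm) (4pm,4pm,4pm,2pm) (4pm,4pm,4pm,3pm) — 3.
Summing: 6 + 5 + 3 = 14.

14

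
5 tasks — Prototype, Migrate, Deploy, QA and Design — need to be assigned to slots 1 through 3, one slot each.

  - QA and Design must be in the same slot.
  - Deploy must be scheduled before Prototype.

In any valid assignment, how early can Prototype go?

Precedence pushes Prototype to at least 2.
Prototype at 2 is achievable: Design -> 1, Prototype -> 2, QA -> 1, Migrate -> 1, Deploy -> 1.

2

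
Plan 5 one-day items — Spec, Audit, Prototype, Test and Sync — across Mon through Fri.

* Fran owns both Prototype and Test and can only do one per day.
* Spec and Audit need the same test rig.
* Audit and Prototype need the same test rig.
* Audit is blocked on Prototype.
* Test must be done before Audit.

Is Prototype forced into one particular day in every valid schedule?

Prototype can be Mon (e.g. Sync in Mon; Spec in Mon; Test in Tue; Audit in Wed; Prototype in Mon) or Tue (e.g. Prototype -> Tue, Test -> Mon, Spec -> Mon, Audit -> Wed, Sync -> Mon).

No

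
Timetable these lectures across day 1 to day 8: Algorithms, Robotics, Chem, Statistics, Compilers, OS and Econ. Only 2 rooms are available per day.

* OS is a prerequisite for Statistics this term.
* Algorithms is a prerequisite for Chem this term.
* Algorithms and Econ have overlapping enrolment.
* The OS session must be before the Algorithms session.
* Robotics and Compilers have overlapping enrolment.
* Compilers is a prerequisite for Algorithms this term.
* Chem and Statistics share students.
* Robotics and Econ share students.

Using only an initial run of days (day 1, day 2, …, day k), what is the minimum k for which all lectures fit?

The precedence chain requires at least 3 distinct days.
With at most 2 per day and 7 lectures, at least 4 days are needed.
4 works (last occupied day: day 4): for example Econ -> day 4; Algorithms -> day 2; Compilers -> day 1; OS -> day 1; Statistics -> day 2; Robotics -> day 3; Chem -> day 3.

4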